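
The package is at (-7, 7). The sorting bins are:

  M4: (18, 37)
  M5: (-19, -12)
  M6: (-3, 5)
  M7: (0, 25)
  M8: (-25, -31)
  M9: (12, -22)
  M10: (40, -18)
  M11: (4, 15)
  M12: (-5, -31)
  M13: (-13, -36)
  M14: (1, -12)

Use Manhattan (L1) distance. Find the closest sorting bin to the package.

Distances from (-7, 7):
M4: |25| + |30| = 25 + 30 = 55
M5: |-12| + |-19| = 12 + 19 = 31
M6: |4| + |-2| = 4 + 2 = 6
M7: |7| + |18| = 7 + 18 = 25
M8: |-18| + |-38| = 18 + 38 = 56
M9: |19| + |-29| = 19 + 29 = 48
M10: |47| + |-25| = 47 + 25 = 72
M11: |11| + |8| = 11 + 8 = 19
M12: |2| + |-38| = 2 + 38 = 40
M13: |-6| + |-43| = 6 + 43 = 49
M14: |8| + |-19| = 8 + 19 = 27
Minimum: M6 at 6.

M6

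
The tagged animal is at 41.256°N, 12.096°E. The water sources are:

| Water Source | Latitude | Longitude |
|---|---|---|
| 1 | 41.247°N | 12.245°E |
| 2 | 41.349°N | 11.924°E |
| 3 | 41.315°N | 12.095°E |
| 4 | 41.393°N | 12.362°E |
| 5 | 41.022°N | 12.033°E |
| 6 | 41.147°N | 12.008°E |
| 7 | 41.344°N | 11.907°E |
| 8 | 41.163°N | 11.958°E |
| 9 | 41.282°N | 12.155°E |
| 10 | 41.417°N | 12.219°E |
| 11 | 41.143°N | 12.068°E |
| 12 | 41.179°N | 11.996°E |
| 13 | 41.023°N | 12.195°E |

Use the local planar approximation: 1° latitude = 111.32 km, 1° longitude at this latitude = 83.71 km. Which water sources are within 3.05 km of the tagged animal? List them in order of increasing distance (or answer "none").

none

Distances from 41.256°N, 12.096°E:
1: √((-0.009·111.32)² + (0.149·83.71)²) = √(1.00376 + 155.57049) = 12.513 km
2: √((0.093·111.32)² + (-0.172·83.71)²) = √(107.17964 + 207.30586) = 17.734 km
3: √((0.059·111.32)² + (-0.001·83.71)²) = √(43.13705 + 0.00701) = 6.568 km
4: √((0.137·111.32)² + (0.266·83.71)²) = √(232.58812 + 495.81305) = 26.989 km
5: √((-0.234·111.32)² + (-0.063·83.71)²) = √(678.54415 + 27.81223) = 26.577 km
6: √((-0.109·111.32)² + (-0.088·83.71)²) = √(147.23104 + 54.26503) = 14.195 km
7: √((0.088·111.32)² + (-0.189·83.71)²) = √(95.96475 + 250.31005) = 18.608 km
8: √((-0.093·111.32)² + (-0.138·83.71)²) = √(107.17964 + 133.44824) = 15.512 km
9: √((0.026·111.32)² + (0.059·83.71)²) = √(8.37709 + 24.39263) = 5.724 km
10: √((0.161·111.32)² + (0.123·83.71)²) = √(321.21672 + 106.01441) = 20.670 km
11: √((-0.113·111.32)² + (-0.028·83.71)²) = √(158.23527 + 5.49377) = 12.796 km
12: √((-0.077·111.32)² + (-0.100·83.71)²) = √(73.47301 + 70.07364) = 11.981 km
13: √((-0.233·111.32)² + (0.099·83.71)²) = √(672.75702 + 68.67918) = 27.229 km
Threshold 3.05 km: none within range.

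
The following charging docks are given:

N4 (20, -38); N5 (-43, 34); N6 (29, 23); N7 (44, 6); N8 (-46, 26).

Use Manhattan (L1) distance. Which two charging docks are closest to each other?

Pairwise distances:
N4–N5: |-63| + |72| = 63 + 72 = 135
N4–N6: |9| + |61| = 9 + 61 = 70
N4–N7: |24| + |44| = 24 + 44 = 68
N4–N8: |-66| + |64| = 66 + 64 = 130
N5–N6: |72| + |-11| = 72 + 11 = 83
N5–N7: |87| + |-28| = 87 + 28 = 115
N5–N8: |-3| + |-8| = 3 + 8 = 11
N6–N7: |15| + |-17| = 15 + 17 = 32
N6–N8: |-75| + |3| = 75 + 3 = 78
N7–N8: |-90| + |20| = 90 + 20 = 110
Closest pair: N5–N8 at 11.

N5 and N8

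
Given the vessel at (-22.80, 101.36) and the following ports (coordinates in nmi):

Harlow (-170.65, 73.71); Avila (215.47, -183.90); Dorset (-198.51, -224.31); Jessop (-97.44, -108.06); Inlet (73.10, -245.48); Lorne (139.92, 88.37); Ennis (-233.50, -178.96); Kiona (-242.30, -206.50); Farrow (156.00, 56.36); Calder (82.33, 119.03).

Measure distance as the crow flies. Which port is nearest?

Distances from (-22.80, 101.36):
Harlow: √((-147.85)² + (-27.65)²) = √(21859.6225 + 764.5225) = 150.41 nmi
Avila: √((238.27)² + (-285.26)²) = √(56772.5929 + 81373.2676) = 371.68 nmi
Dorset: √((-175.71)² + (-325.67)²) = √(30874.0041 + 106060.9489) = 370.05 nmi
Jessop: √((-74.64)² + (-209.42)²) = √(5571.1296 + 43856.7364) = 222.32 nmi
Inlet: √((95.90)² + (-346.84)²) = √(9196.8100 + 120297.9856) = 359.85 nmi
Lorne: √((162.72)² + (-12.99)²) = √(26477.7984 + 168.7401) = 163.24 nmi
Ennis: √((-210.70)² + (-280.32)²) = √(44394.4900 + 78579.3024) = 350.68 nmi
Kiona: √((-219.50)² + (-307.86)²) = √(48180.2500 + 94777.7796) = 378.10 nmi
Farrow: √((178.80)² + (-45.00)²) = √(31969.4400 + 2025.0000) = 184.38 nmi
Calder: √((105.13)² + (17.67)²) = √(11052.3169 + 312.2289) = 106.60 nmi
Minimum: Calder at 106.60 nmi.

Calder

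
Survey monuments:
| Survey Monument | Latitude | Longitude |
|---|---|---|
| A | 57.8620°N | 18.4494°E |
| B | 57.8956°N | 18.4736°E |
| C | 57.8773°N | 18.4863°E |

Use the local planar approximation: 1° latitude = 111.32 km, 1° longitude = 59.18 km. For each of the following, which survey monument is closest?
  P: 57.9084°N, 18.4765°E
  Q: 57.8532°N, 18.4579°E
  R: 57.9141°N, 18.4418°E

P at 57.9084°N, 18.4765°E:
  A: 5.4085 km
  B: 1.4352 km
  C: 3.5103 km
  → nearest: B (1.4352 km)
Q at 57.8532°N, 18.4579°E:
  A: 1.1012 km
  B: 4.8105 km
  C: 3.1658 km
  → nearest: A (1.1012 km)
R at 57.9141°N, 18.4418°E:
  A: 5.8172 km
  B: 2.7898 km
  C: 4.8700 km
  → nearest: B (2.7898 km)

P→B; Q→A; R→B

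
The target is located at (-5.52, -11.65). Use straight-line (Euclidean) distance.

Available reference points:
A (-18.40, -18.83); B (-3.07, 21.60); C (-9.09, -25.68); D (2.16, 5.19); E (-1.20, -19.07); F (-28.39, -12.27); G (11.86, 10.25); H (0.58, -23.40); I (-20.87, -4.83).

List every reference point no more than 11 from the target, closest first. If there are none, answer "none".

Distances from (-5.52, -11.65):
A: √((-12.88)² + (-7.18)²) = √(165.8944 + 51.5524) = 14.75
B: √((2.45)² + (33.25)²) = √(6.0025 + 1105.5625) = 33.34
C: √((-3.57)² + (-14.03)²) = √(12.7449 + 196.8409) = 14.48
D: √((7.68)² + (16.84)²) = √(58.9824 + 283.5856) = 18.51
E: √((4.32)² + (-7.42)²) = √(18.6624 + 55.0564) = 8.59
F: √((-22.87)² + (-0.62)²) = √(523.0369 + 0.3844) = 22.88
G: √((17.38)² + (21.90)²) = √(302.0644 + 479.6100) = 27.96
H: √((6.10)² + (-11.75)²) = √(37.2100 + 138.0625) = 13.24
I: √((-15.35)² + (6.82)²) = √(235.6225 + 46.5124) = 16.80
Threshold 11: E (8.59) is within range.

E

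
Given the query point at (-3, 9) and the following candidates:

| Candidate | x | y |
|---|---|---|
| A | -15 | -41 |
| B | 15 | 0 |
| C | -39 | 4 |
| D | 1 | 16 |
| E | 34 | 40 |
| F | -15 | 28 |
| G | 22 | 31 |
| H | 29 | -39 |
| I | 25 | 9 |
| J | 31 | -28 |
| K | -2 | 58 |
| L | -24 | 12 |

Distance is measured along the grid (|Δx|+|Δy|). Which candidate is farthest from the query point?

Distances from (-3, 9):
A: 62
B: 27
C: 41
D: 11
E: 68
F: 31
G: 47
H: 80
I: 28
J: 71
K: 50
L: 24
Maximum: H at 80.

H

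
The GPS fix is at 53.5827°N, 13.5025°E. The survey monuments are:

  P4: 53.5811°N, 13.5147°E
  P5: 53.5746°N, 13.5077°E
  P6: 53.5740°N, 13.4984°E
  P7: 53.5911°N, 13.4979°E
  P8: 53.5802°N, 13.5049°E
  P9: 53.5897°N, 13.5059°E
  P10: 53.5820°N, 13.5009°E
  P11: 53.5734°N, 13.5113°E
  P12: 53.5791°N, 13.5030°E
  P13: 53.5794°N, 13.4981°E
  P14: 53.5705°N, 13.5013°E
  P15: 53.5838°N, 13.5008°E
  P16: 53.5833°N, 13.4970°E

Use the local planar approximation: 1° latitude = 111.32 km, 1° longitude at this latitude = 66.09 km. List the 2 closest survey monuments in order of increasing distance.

P10, P15

Distances from 53.5827°N, 13.5025°E:
P4: √((-0.0016·111.32)² + (0.0122·66.09)²) = √(0.031724 + 0.650116) = 0.8257 km
P5: √((-0.0081·111.32)² + (0.0052·66.09)²) = √(0.813048 + 0.118108) = 0.9650 km
P6: √((-0.0087·111.32)² + (-0.0041·66.09)²) = √(0.937961 + 0.073424) = 1.0057 km
P7: √((0.0084·111.32)² + (-0.0046·66.09)²) = √(0.874390 + 0.092425) = 0.9833 km
P8: √((-0.0025·111.32)² + (0.0024·66.09)²) = √(0.077451 + 0.025159) = 0.3203 km
P9: √((0.0070·111.32)² + (0.0034·66.09)²) = √(0.607215 + 0.050493) = 0.8110 km
P10: √((-0.0007·111.32)² + (-0.0016·66.09)²) = √(0.006072 + 0.011182) = 0.1314 km
P11: √((-0.0093·111.32)² + (0.0088·66.09)²) = √(1.071796 + 0.338249) = 1.1875 km
P12: √((-0.0036·111.32)² + (0.0005·66.09)²) = √(0.160602 + 0.001092) = 0.4021 km
P13: √((-0.0033·111.32)² + (-0.0044·66.09)²) = √(0.134950 + 0.084562) = 0.4685 km
P14: √((-0.0122·111.32)² + (-0.0012·66.09)²) = √(1.844446 + 0.006290) = 1.3604 km
P15: √((0.0011·111.32)² + (-0.0017·66.09)²) = √(0.014994 + 0.012623) = 0.1662 km
P16: √((0.0006·111.32)² + (-0.0055·66.09)²) = √(0.004461 + 0.132129) = 0.3696 km
Sorted: P10 (0.1314 km) < P15 (0.1662 km) < P8 (0.3203 km) < P16 (0.3696 km) < …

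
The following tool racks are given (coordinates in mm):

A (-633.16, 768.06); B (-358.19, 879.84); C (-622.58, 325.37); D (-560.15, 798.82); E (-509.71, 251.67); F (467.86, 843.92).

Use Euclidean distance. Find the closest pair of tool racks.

A and D

Pairwise distances:
A–D: 79.23 mm
C–E: 134.80 mm
B–D: 217.61 mm
A–B: 296.82 mm
A–C: 442.82 mm
C–D: 477.55 mm
A–E: 530.94 mm
D–E: 549.47 mm
B–C: 614.28 mm
B–E: 646.19 mm
B–F: 826.83 mm
D–F: 1029.00 mm
A–F: 1103.63 mm
E–F: 1142.98 mm
C–F: 1207.46 mm
Closest pair: A–D at 79.23 mm.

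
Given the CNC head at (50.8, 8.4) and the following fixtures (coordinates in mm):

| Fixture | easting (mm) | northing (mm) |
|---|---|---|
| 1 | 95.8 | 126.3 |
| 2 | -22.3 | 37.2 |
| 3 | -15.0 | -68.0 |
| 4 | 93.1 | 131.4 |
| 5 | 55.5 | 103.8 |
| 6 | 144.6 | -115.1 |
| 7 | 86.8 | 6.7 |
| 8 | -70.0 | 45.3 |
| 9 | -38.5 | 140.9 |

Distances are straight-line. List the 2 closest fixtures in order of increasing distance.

Distances from (50.8, 8.4):
1: √((45.0)² + (117.9)²) = √(2025.000 + 13900.410) = 126.2 mm
2: √((-73.1)² + (28.8)²) = √(5343.610 + 829.440) = 78.6 mm
3: √((-65.8)² + (-76.4)²) = √(4329.640 + 5836.960) = 100.8 mm
4: √((42.3)² + (123.0)²) = √(1789.290 + 15129.000) = 130.1 mm
5: √((4.7)² + (95.4)²) = √(22.090 + 9101.160) = 95.5 mm
6: √((93.8)² + (-123.5)²) = √(8798.440 + 15252.250) = 155.1 mm
7: √((36.0)² + (-1.7)²) = √(1296.000 + 2.890) = 36.0 mm
8: √((-120.8)² + (36.9)²) = √(14592.640 + 1361.610) = 126.3 mm
9: √((-89.3)² + (132.5)²) = √(7974.490 + 17556.250) = 159.8 mm
Sorted: 7 (36.0 mm) < 2 (78.6 mm) < 5 (95.5 mm) < 3 (100.8 mm) < …

7, 2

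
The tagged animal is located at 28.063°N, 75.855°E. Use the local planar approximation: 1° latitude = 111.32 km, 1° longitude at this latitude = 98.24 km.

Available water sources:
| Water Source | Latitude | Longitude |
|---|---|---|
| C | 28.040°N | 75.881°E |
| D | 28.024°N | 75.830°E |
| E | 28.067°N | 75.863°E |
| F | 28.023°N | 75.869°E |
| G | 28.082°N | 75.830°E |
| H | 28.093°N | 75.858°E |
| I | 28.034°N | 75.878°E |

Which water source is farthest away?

Distances from 28.063°N, 75.855°E:
C: √((-0.023·111.32)² + (0.026·98.24)²) = √(6.55544 + 6.52414) = 3.617 km
D: √((-0.039·111.32)² + (-0.025·98.24)²) = √(18.84845 + 6.03194) = 4.988 km
E: √((0.004·111.32)² + (0.008·98.24)²) = √(0.19827 + 0.61767) = 0.903 km
F: √((-0.040·111.32)² + (0.014·98.24)²) = √(19.82743 + 1.89162) = 4.660 km
G: √((0.019·111.32)² + (-0.025·98.24)²) = √(4.47356 + 6.03194) = 3.241 km
H: √((0.030·111.32)² + (0.003·98.24)²) = √(11.15293 + 0.08686) = 3.353 km
I: √((-0.029·111.32)² + (0.023·98.24)²) = √(10.42179 + 5.10543) = 3.940 km
Maximum: D at 4.988 km.

D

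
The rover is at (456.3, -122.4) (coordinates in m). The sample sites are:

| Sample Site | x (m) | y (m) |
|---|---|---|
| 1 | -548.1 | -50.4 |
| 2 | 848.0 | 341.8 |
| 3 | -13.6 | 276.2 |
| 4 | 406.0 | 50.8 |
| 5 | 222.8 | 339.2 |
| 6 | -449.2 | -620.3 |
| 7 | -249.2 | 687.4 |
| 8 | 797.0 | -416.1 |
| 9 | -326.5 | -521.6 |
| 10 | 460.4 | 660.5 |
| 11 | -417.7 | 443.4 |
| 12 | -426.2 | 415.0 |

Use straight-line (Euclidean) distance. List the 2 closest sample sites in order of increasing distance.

4, 8

Distances from (456.3, -122.4):
1: √((-1004.4)² + (72.0)²) = √(1008819.360 + 5184.000) = 1007.0 m
2: √((391.7)² + (464.2)²) = √(153428.890 + 215481.640) = 607.4 m
3: √((-469.9)² + (398.6)²) = √(220806.010 + 158881.960) = 616.2 m
4: √((-50.3)² + (173.2)²) = √(2530.090 + 29998.240) = 180.4 m
5: √((-233.5)² + (461.6)²) = √(54522.250 + 213074.560) = 517.3 m
6: √((-905.5)² + (-497.9)²) = √(819930.250 + 247904.410) = 1033.4 m
7: √((-705.5)² + (809.8)²) = √(497730.250 + 655776.040) = 1074.0 m
8: √((340.7)² + (-293.7)²) = √(116076.490 + 86259.690) = 449.8 m
9: √((-782.8)² + (-399.2)²) = √(612775.840 + 159360.640) = 878.7 m
10: √((4.1)² + (782.9)²) = √(16.810 + 612932.410) = 782.9 m
11: √((-874.0)² + (565.8)²) = √(763876.000 + 320129.640) = 1041.2 m
12: √((-882.5)² + (537.4)²) = √(778806.250 + 288798.760) = 1033.2 m
Sorted: 4 (180.4 m) < 8 (449.8 m) < 5 (517.3 m) < 2 (607.4 m) < …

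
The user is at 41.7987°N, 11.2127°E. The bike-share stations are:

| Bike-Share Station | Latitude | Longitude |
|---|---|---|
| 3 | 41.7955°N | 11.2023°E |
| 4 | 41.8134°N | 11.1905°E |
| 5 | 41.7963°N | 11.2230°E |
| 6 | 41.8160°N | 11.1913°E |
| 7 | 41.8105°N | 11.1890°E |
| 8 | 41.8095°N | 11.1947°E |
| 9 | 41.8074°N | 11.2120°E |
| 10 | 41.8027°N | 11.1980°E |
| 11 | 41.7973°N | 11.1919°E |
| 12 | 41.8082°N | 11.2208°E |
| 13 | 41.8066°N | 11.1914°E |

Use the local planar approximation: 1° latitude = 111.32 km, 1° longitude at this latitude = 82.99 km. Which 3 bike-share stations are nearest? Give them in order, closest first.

Distances from 41.7987°N, 11.2127°E:
3: 0.9337 km
4: 2.4642 km
5: 0.8956 km
6: 2.6197 km
7: 2.3652 km
8: 1.9175 km
9: 0.9702 km
10: 1.2987 km
11: 1.7332 km
12: 1.2531 km
13: 1.9744 km
Sorted: 5 (0.8956 km) < 3 (0.9337 km) < 9 (0.9702 km) < 12 (1.2531 km) < 10 (1.2987 km) < …

5, 3, 9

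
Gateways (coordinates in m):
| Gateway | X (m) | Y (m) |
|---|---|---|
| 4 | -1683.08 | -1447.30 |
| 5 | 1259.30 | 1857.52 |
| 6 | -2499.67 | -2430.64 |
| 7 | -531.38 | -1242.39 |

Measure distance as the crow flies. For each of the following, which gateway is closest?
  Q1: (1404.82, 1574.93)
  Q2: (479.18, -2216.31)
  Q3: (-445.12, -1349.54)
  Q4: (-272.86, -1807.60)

Q1→5; Q2→7; Q3→7; Q4→7

Q1 at (1404.82, 1574.93):
  4: √((-3087.90)² + (-3022.23)²) = √(9535126.4100 + 9133874.1729) = 4320.76 m
  5: √((-145.52)² + (282.59)²) = √(21176.0704 + 79857.1081) = 317.86 m
  6: √((-3904.49)² + (-4005.57)²) = √(15245042.1601 + 16044591.0249) = 5593.71 m
  7: √((-1936.20)² + (-2817.32)²) = √(3748870.4400 + 7937291.9824) = 3418.50 m
  → nearest: 5 (317.86 m)
Q2 at (479.18, -2216.31):
  4: √((-2162.26)² + (769.01)²) = √(4675368.3076 + 591376.3801) = 2294.94 m
  5: √((780.12)² + (4073.83)²) = √(608587.2144 + 16596090.8689) = 4147.85 m
  6: √((-2978.85)² + (-214.33)²) = √(8873547.3225 + 45937.3489) = 2986.55 m
  7: √((-1010.56)² + (973.92)²) = √(1021231.5136 + 948520.1664) = 1403.48 m
  → nearest: 7 (1403.48 m)
Q3 at (-445.12, -1349.54):
  4: √((-1237.96)² + (-97.76)²) = √(1532544.9616 + 9557.0176) = 1241.81 m
  5: √((1704.42)² + (3207.06)²) = √(2905047.5364 + 10285233.8436) = 3631.84 m
  6: √((-2054.55)² + (-1081.10)²) = √(4221175.7025 + 1168777.2100) = 2321.63 m
  7: √((-86.26)² + (107.15)²) = √(7440.7876 + 11481.1225) = 137.56 m
  → nearest: 7 (137.56 m)
Q4 at (-272.86, -1807.60):
  4: √((-1410.22)² + (360.30)²) = √(1988720.4484 + 129816.0900) = 1455.52 m
  5: √((1532.16)² + (3665.12)²) = √(2347514.2656 + 13433104.6144) = 3972.48 m
  6: √((-2226.81)² + (-623.04)²) = √(4958682.7761 + 388178.8416) = 2312.33 m
  7: √((-258.52)² + (565.21)²) = √(66832.5904 + 319462.3441) = 621.53 m
  → nearest: 7 (621.53 m)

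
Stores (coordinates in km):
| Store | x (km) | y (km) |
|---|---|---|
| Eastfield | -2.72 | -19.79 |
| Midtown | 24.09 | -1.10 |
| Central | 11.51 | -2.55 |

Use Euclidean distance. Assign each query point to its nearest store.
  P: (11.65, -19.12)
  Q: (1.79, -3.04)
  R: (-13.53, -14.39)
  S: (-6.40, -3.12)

P→Eastfield; Q→Central; R→Eastfield; S→Eastfield

P at (11.65, -19.12):
  Eastfield: √((-14.37)² + (-0.67)²) = √(206.4969 + 0.4489) = 14.39 km
  Midtown: √((12.44)² + (18.02)²) = √(154.7536 + 324.7204) = 21.90 km
  Central: √((-0.14)² + (16.57)²) = √(0.0196 + 274.5649) = 16.57 km
  → nearest: Eastfield (14.39 km)
Q at (1.79, -3.04):
  Eastfield: √((-4.51)² + (-16.75)²) = √(20.3401 + 280.5625) = 17.35 km
  Midtown: √((22.30)² + (1.94)²) = √(497.2900 + 3.7636) = 22.38 km
  Central: √((9.72)² + (0.49)²) = √(94.4784 + 0.2401) = 9.73 km
  → nearest: Central (9.73 km)
R at (-13.53, -14.39):
  Eastfield: √((10.81)² + (-5.40)²) = √(116.8561 + 29.1600) = 12.08 km
  Midtown: √((37.62)² + (13.29)²) = √(1415.2644 + 176.6241) = 39.90 km
  Central: √((25.04)² + (11.84)²) = √(627.0016 + 140.1856) = 27.70 km
  → nearest: Eastfield (12.08 km)
S at (-6.40, -3.12):
  Eastfield: √((3.68)² + (-16.67)²) = √(13.5424 + 277.8889) = 17.07 km
  Midtown: √((30.49)² + (2.02)²) = √(929.6401 + 4.0804) = 30.56 km
  Central: √((17.91)² + (0.57)²) = √(320.7681 + 0.3249) = 17.92 km
  → nearest: Eastfield (17.07 km)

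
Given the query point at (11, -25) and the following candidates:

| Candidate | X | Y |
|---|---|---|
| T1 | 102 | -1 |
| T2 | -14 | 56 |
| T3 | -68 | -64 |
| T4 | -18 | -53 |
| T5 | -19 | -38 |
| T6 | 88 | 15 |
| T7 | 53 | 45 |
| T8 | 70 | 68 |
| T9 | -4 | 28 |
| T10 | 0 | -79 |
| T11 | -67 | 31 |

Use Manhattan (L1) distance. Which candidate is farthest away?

Distances from (11, -25):
T1: |91| + |24| = 91 + 24 = 115
T2: |-25| + |81| = 25 + 81 = 106
T3: |-79| + |-39| = 79 + 39 = 118
T4: |-29| + |-28| = 29 + 28 = 57
T5: |-30| + |-13| = 30 + 13 = 43
T6: |77| + |40| = 77 + 40 = 117
T7: |42| + |70| = 42 + 70 = 112
T8: |59| + |93| = 59 + 93 = 152
T9: |-15| + |53| = 15 + 53 = 68
T10: |-11| + |-54| = 11 + 54 = 65
T11: |-78| + |56| = 78 + 56 = 134
Maximum: T8 at 152.

T8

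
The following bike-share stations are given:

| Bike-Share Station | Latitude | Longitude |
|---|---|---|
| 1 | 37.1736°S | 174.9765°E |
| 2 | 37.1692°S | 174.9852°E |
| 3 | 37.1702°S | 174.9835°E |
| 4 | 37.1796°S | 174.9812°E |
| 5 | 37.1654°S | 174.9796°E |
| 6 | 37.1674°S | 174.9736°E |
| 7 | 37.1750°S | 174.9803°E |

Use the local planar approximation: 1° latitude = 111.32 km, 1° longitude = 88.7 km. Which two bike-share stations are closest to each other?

Pairwise distances:
1–2: √((0.0044·111.32)² + (0.0087·88.7)²) = √(0.239912 + 0.595505) = 0.9140 km
1–3: √((0.0034·111.32)² + (0.0070·88.7)²) = √(0.143253 + 0.385517) = 0.7272 km
1–4: √((-0.0060·111.32)² + (0.0047·88.7)²) = √(0.446117 + 0.173797) = 0.7873 km
1–5: √((0.0082·111.32)² + (0.0031·88.7)²) = √(0.833248 + 0.075609) = 0.9533 km
1–6: √((0.0062·111.32)² + (-0.0029·88.7)²) = √(0.476354 + 0.066167) = 0.7366 km
1–7: √((-0.0014·111.32)² + (0.0038·88.7)²) = √(0.024289 + 0.113609) = 0.3713 km
2–3: √((-0.0010·111.32)² + (-0.0017·88.7)²) = √(0.012392 + 0.022738) = 0.1874 km
2–4: √((-0.0104·111.32)² + (-0.0040·88.7)²) = √(1.340334 + 0.125883) = 1.2109 km
2–5: √((0.0038·111.32)² + (-0.0056·88.7)²) = √(0.178943 + 0.246731) = 0.6524 km
2–6: √((0.0018·111.32)² + (-0.0116·88.7)²) = √(0.040151 + 1.058676) = 1.0482 km
2–7: √((-0.0058·111.32)² + (-0.0049·88.7)²) = √(0.416872 + 0.188903) = 0.7783 km
3–4: √((-0.0094·111.32)² + (-0.0023·88.7)²) = √(1.094970 + 0.041620) = 1.0661 km
3–5: √((0.0048·111.32)² + (-0.0039·88.7)²) = √(0.285515 + 0.119668) = 0.6365 km
3–6: √((0.0028·111.32)² + (-0.0099·88.7)²) = √(0.097154 + 0.771112) = 0.9318 km
3–7: √((-0.0048·111.32)² + (-0.0032·88.7)²) = √(0.285515 + 0.080565) = 0.6050 km
4–5: √((0.0142·111.32)² + (-0.0016·88.7)²) = √(2.498752 + 0.020141) = 1.5871 km
4–6: √((0.0122·111.32)² + (-0.0076·88.7)²) = √(1.844446 + 0.454438) = 1.5162 km
4–7: √((0.0046·111.32)² + (-0.0009·88.7)²) = √(0.262218 + 0.006373) = 0.5183 km
5–6: √((-0.0020·111.32)² + (-0.0060·88.7)²) = √(0.049569 + 0.283237) = 0.5769 km
5–7: √((-0.0096·111.32)² + (0.0007·88.7)²) = √(1.142060 + 0.003855) = 1.0705 km
6–7: √((-0.0076·111.32)² + (0.0067·88.7)²) = √(0.715770 + 0.353181) = 1.0339 km
Closest pair: 2–3 at 0.1874 km.

2 and 3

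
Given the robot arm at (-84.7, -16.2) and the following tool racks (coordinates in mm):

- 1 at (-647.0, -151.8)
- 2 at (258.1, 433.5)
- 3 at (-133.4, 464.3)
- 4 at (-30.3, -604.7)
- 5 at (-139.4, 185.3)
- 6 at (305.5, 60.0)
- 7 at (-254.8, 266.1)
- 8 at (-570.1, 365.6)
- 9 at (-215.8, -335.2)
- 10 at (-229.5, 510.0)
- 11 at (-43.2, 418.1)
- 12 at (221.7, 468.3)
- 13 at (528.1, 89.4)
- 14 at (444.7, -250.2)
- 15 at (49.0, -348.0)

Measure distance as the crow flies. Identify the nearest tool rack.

Distances from (-84.7, -16.2):
1: √((-562.3)² + (-135.6)²) = √(316181.290 + 18387.360) = 578.4 mm
2: √((342.8)² + (449.7)²) = √(117511.840 + 202230.090) = 565.5 mm
3: √((-48.7)² + (480.5)²) = √(2371.690 + 230880.250) = 483.0 mm
4: √((54.4)² + (-588.5)²) = √(2959.360 + 346332.250) = 591.0 mm
5: √((-54.7)² + (201.5)²) = √(2992.090 + 40602.250) = 208.8 mm
6: √((390.2)² + (76.2)²) = √(152256.040 + 5806.440) = 397.6 mm
7: √((-170.1)² + (282.3)²) = √(28934.010 + 79693.290) = 329.6 mm
8: √((-485.4)² + (381.8)²) = √(235613.160 + 145771.240) = 617.6 mm
9: √((-131.1)² + (-319.0)²) = √(17187.210 + 101761.000) = 344.9 mm
10: √((-144.8)² + (526.2)²) = √(20967.040 + 276886.440) = 545.8 mm
11: √((41.5)² + (434.3)²) = √(1722.250 + 188616.490) = 436.3 mm
12: √((306.4)² + (484.5)²) = √(93880.960 + 234740.250) = 573.3 mm
13: √((612.8)² + (105.6)²) = √(375523.840 + 11151.360) = 621.8 mm
14: √((529.4)² + (-234.0)²) = √(280264.360 + 54756.000) = 578.8 mm
15: √((133.7)² + (-331.8)²) = √(17875.690 + 110091.240) = 357.7 mm
Minimum: 5 at 208.8 mm.

5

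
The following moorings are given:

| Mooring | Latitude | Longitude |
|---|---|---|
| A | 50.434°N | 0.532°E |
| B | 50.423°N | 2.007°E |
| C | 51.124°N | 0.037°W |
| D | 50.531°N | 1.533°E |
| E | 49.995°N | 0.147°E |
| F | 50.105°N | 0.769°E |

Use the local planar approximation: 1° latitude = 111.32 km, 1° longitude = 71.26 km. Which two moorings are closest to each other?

Pairwise distances:
A–B: √((-0.011·111.32)² + (1.475·71.26)²) = √(1.49945 + 11047.79677) = 105.116 km
A–C: √((0.690·111.32)² + (-0.569·71.26)²) = √(5899.89900 + 1644.05434) = 86.856 km
A–D: √((0.097·111.32)² + (1.001·71.26)²) = √(116.59767 + 5088.14865) = 72.144 km
A–E: √((-0.439·111.32)² + (-0.385·71.26)²) = √(2388.22608 + 752.68471) = 56.044 km
A–F: √((-0.329·111.32)² + (0.237·71.26)²) = √(1341.33789 + 285.22549) = 40.331 km
B–C: √((0.701·111.32)² + (-2.044·71.26)²) = √(6089.51117 + 21215.50720) = 165.242 km
B–D: √((0.108·111.32)² + (-0.474·71.26)²) = √(144.54195 + 1140.90194) = 35.853 km
B–E: √((-0.428·111.32)² + (-1.860·71.26)²) = √(2270.04221 + 17567.80590) = 140.847 km
B–F: √((-0.318·111.32)² + (-1.238·71.26)²) = √(1253.14301 + 7782.74723) = 95.057 km
C–D: √((-0.593·111.32)² + (1.570·71.26)²) = √(4357.68448 + 12516.73164) = 129.902 km
C–E: √((-1.129·111.32)² + (0.184·71.26)²) = √(15795.53278 + 171.92035) = 126.362 km
C–F: √((-1.019·111.32)² + (0.806·71.26)²) = √(12867.51737 + 3298.84355) = 127.147 km
D–E: √((-0.536·111.32)² + (-1.386·71.26)²) = √(3560.21294 + 9754.79387) = 115.391 km
D–F: √((-0.426·111.32)² + (-0.764·71.26)²) = √(2248.87643 + 2964.00105) = 72.200 km
E–F: √((0.110·111.32)² + (0.622·71.26)²) = √(149.94492 + 1964.59215) = 45.984 km
Closest pair: B–D at 35.853 km.

B and D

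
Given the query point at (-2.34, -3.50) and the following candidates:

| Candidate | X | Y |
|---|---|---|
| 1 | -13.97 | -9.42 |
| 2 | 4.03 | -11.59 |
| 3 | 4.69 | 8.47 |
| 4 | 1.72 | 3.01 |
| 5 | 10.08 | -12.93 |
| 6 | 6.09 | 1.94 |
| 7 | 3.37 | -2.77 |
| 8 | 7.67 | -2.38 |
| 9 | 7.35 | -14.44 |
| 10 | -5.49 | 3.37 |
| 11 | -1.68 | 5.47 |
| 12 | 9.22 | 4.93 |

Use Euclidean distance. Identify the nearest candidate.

7

Distances from (-2.34, -3.50):
1: 13.05
2: 10.30
3: 13.88
4: 7.67
5: 15.59
6: 10.03
7: 5.76
8: 10.07
9: 14.61
10: 7.56
11: 8.99
12: 14.31
Minimum: 7 at 5.76.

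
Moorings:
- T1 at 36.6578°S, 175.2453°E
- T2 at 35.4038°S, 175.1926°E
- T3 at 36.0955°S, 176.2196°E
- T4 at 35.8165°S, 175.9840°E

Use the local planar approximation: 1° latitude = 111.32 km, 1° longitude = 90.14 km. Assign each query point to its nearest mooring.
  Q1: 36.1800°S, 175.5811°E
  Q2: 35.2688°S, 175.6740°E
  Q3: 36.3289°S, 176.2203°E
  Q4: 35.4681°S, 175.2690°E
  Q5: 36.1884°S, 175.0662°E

Q1→T4; Q2→T2; Q3→T3; Q4→T2; Q5→T1

Q1 at 36.1800°S, 175.5811°E:
  T1: 61.1985 km
  T2: 93.2333 km
  T3: 58.3180 km
  T4: 54.3724 km
  → nearest: T4 (54.3724 km)
Q2 at 35.2688°S, 175.6740°E:
  T1: 159.3791 km
  T2: 45.9220 km
  T3: 104.3451 km
  T4: 67.0684 km
  → nearest: T2 (45.9220 km)
Q3 at 36.3289°S, 176.2203°E:
  T1: 95.2080 km
  T2: 138.5168 km
  T3: 25.9822 km
  T4: 60.8876 km
  → nearest: T3 (25.9822 km)
Q4 at 35.4681°S, 175.2690°E:
  T1: 132.4546 km
  T2: 9.9329 km
  T3: 110.5450 km
  T4: 75.2197 km
  → nearest: T2 (9.9329 km)
Q5 at 36.1884°S, 175.0662°E:
  T1: 54.6907 km
  T2: 88.0817 km
  T3: 104.4806 km
  T4: 92.5110 km
  → nearest: T1 (54.6907 km)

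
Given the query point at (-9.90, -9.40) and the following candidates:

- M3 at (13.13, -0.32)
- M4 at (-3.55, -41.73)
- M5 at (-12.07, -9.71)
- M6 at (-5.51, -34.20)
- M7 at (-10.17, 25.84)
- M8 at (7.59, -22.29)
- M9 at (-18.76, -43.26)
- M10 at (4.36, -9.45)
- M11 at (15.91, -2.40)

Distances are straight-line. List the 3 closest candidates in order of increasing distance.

Distances from (-9.90, -9.40):
M3: √((23.03)² + (9.08)²) = √(530.3809 + 82.4464) = 24.76
M4: √((6.35)² + (-32.33)²) = √(40.3225 + 1045.2289) = 32.95
M5: √((-2.17)² + (-0.31)²) = √(4.7089 + 0.0961) = 2.19
M6: √((4.39)² + (-24.80)²) = √(19.2721 + 615.0400) = 25.19
M7: √((-0.27)² + (35.24)²) = √(0.0729 + 1241.8576) = 35.24
M8: √((17.49)² + (-12.89)²) = √(305.9001 + 166.1521) = 21.73
M9: √((-8.86)² + (-33.86)²) = √(78.4996 + 1146.4996) = 35.00
M10: √((14.26)² + (-0.05)²) = √(203.3476 + 0.0025) = 14.26
M11: √((25.81)² + (7.00)²) = √(666.1561 + 49.0000) = 26.74
Sorted: M5 (2.19) < M10 (14.26) < M8 (21.73) < M3 (24.76) < M6 (25.19) < …

M5, M10, M8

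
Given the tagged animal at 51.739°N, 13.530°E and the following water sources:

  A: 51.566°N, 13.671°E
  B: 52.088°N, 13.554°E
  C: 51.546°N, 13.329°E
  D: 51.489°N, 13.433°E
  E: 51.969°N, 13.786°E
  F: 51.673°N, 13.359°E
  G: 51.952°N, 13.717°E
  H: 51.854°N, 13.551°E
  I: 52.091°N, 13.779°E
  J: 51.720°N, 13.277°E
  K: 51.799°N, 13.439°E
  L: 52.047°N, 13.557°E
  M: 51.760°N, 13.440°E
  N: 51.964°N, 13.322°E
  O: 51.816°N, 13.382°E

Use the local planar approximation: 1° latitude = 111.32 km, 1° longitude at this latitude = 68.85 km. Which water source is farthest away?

Distances from 51.739°N, 13.530°E:
A: 21.567 km
B: 38.886 km
C: 25.556 km
D: 28.620 km
E: 31.084 km
F: 13.878 km
G: 26.981 km
H: 12.883 km
I: 42.771 km
J: 17.547 km
K: 9.158 km
L: 34.337 km
M: 6.623 km
N: 28.852 km
O: 13.316 km
Maximum: I at 42.771 km.

I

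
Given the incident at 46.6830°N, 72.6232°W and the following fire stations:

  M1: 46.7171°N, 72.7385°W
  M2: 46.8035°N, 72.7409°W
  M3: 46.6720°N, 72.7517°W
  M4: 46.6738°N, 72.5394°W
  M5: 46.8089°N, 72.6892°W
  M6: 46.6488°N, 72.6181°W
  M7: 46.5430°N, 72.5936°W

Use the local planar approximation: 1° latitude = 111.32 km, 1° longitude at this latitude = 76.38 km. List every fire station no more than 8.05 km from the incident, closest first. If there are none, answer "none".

Distances from 46.6830°N, 72.6232°W:
M1: √((0.0341·111.32)² + (-0.1153·76.38)²) = √(14.409707 + 77.556450) = 9.5899 km
M2: √((0.1205·111.32)² + (-0.1177·76.38)²) = √(179.937006 + 80.818769) = 16.1479 km
M3: √((-0.0110·111.32)² + (-0.1285·76.38)²) = √(1.499449 + 96.330888) = 9.8909 km
M4: √((-0.0092·111.32)² + (0.0838·76.38)²) = √(1.048871 + 40.968244) = 6.4821 km
M5: √((0.1259·111.32)² + (-0.0660·76.38)²) = √(196.425495 + 25.412488) = 14.8942 km
M6: √((-0.0342·111.32)² + (0.0051·76.38)²) = √(14.494345 + 0.151740) = 3.8270 km
M7: √((-0.1400·111.32)² + (0.0296·76.38)²) = √(242.885991 + 5.111434) = 15.7479 km
Threshold 8.05 km: M6 (3.8270 km), M4 (6.4821 km) are within range.

M6, M4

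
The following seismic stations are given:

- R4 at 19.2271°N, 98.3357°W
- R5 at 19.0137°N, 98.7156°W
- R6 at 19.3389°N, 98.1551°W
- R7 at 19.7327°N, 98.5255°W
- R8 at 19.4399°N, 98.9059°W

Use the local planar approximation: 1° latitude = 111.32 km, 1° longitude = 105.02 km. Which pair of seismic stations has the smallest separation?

Pairwise distances:
R4–R6: √((0.1118·111.32)² + (0.1806·105.02)²) = √(154.892362 + 359.732371) = 22.6853 km
R4–R5: √((-0.2134·111.32)² + (-0.3799·105.02)²) = √(564.332712 + 1591.778429) = 46.4339 km
R5–R8: √((0.4262·111.32)² + (-0.1903·105.02)²) = √(2250.988551 + 399.412456) = 51.4820 km
R7–R8: √((-0.2928·111.32)² + (-0.3804·105.02)²) = √(1062.401169 + 1595.971179) = 51.5594 km
R6–R7: √((0.3938·111.32)² + (-0.3704·105.02)²) = √(1921.754112 + 1513.163943) = 58.6082 km
R4–R7: √((0.5056·111.32)² + (-0.1898·105.02)²) = √(3167.820215 + 397.316356) = 59.7088 km
R4–R8: √((0.2128·111.32)² + (-0.5702·105.02)²) = √(561.163794 + 3585.902309) = 64.3977 km
R5–R6: √((0.3252·111.32)² + (0.5605·105.02)²) = √(1310.531515 + 3464.936355) = 69.1048 km
R6–R8: √((0.1010·111.32)² + (-0.7508·105.02)²) = √(126.412245 + 6217.167324) = 79.6466 km
R5–R7: √((0.7190·111.32)² + (0.1901·105.02)²) = √(6406.254327 + 398.573354) = 82.4914 km
Closest pair: R4–R6 at 22.6853 km.

R4 and R6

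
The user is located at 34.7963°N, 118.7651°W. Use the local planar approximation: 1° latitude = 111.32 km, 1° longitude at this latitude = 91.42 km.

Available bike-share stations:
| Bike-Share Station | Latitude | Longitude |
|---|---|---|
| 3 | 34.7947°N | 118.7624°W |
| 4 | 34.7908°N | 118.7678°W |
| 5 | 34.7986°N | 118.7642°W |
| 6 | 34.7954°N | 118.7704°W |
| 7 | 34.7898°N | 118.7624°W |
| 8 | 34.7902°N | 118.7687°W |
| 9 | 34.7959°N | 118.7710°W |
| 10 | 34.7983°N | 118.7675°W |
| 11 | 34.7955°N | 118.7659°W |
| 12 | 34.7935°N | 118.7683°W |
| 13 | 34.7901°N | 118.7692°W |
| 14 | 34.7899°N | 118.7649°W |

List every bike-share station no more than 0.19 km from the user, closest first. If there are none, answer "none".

11

Distances from 34.7963°N, 118.7651°W:
3: 0.3044 km
4: 0.6601 km
5: 0.2689 km
6: 0.4948 km
7: 0.7645 km
8: 0.7546 km
9: 0.5412 km
10: 0.3126 km
11: 0.1152 km
12: 0.4275 km
13: 0.7854 km
14: 0.7127 km
Threshold 0.19 km: 11 (0.1152 km) is within range.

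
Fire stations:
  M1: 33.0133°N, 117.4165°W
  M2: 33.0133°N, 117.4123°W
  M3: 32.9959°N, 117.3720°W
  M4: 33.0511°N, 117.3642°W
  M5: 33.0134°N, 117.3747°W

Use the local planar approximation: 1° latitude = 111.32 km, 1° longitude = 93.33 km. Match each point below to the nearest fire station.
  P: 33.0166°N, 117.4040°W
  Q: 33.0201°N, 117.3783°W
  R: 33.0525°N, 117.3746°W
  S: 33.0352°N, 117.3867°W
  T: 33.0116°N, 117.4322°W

P→M2; Q→M5; R→M4; S→M5; T→M1

P at 33.0166°N, 117.4040°W:
  M1: √((-0.0033·111.32)² + (-0.0125·93.33)²) = √(0.134950 + 1.361014) = 1.2231 km
  M2: √((-0.0033·111.32)² + (-0.0083·93.33)²) = √(0.134950 + 0.600066) = 0.8573 km
  M3: √((-0.0207·111.32)² + (0.0320·93.33)²) = √(5.309909 + 8.919541) = 3.7722 km
  M4: √((0.0345·111.32)² + (0.0398·93.33)²) = √(14.749747 + 13.797763) = 5.3430 km
  M5: √((-0.0032·111.32)² + (0.0293·93.33)²) = √(0.126896 + 7.477868) = 2.7577 km
  → nearest: M2 (0.8573 km)
Q at 33.0201°N, 117.3783°W:
  M1: √((-0.0068·111.32)² + (-0.0382·93.33)²) = √(0.573013 + 12.710694) = 3.6447 km
  M2: √((-0.0068·111.32)² + (-0.0340·93.33)²) = √(0.573013 + 10.069325) = 3.2623 km
  M3: √((-0.0242·111.32)² + (0.0063·93.33)²) = √(7.257334 + 0.345719) = 2.7574 km
  M4: √((0.0310·111.32)² + (0.0141·93.33)²) = √(11.908849 + 1.731732) = 3.6933 km
  M5: √((-0.0067·111.32)² + (0.0036·93.33)²) = √(0.556283 + 0.112888) = 0.8180 km
  → nearest: M5 (0.8180 km)
R at 33.0525°N, 117.3746°W:
  M1: √((-0.0392·111.32)² + (-0.0419·93.33)²) = √(19.042262 + 15.292221) = 5.8596 km
  M2: √((-0.0392·111.32)² + (-0.0377·93.33)²) = √(19.042262 + 12.380131) = 5.6056 km
  M3: √((-0.0566·111.32)² + (0.0026·93.33)²) = √(39.698972 + 0.058883) = 6.3054 km
  M4: √((-0.0014·111.32)² + (0.0104·93.33)²) = √(0.024289 + 0.942126) = 0.9831 km
  M5: √((-0.0391·111.32)² + (-0.0001·93.33)²) = √(18.945231 + 0.000087) = 4.3526 km
  → nearest: M4 (0.9831 km)
S at 33.0352°N, 117.3867°W:
  M1: √((-0.0219·111.32)² + (-0.0298·93.33)²) = √(5.943395 + 7.735263) = 3.6985 km
  M2: √((-0.0219·111.32)² + (-0.0256·93.33)²) = √(5.943395 + 5.708506) = 3.4135 km
  M3: √((-0.0393·111.32)² + (0.0147·93.33)²) = √(19.139540 + 1.882250) = 4.5850 km
  M4: √((0.0159·111.32)² + (0.0225·93.33)²) = √(3.132858 + 4.409685) = 2.7464 km
  M5: √((-0.0218·111.32)² + (0.0120·93.33)²) = √(5.889242 + 1.254310) = 2.6727 km
  → nearest: M5 (2.6727 km)
T at 33.0116°N, 117.4322°W:
  M1: √((0.0017·111.32)² + (0.0157·93.33)²) = √(0.035813 + 2.147048) = 1.4775 km
  M2: √((0.0017·111.32)² + (0.0199·93.33)²) = √(0.035813 + 3.449441) = 1.8669 km
  M3: √((-0.0157·111.32)² + (0.0602·93.33)²) = √(3.054539 + 31.567160) = 5.8840 km
  M4: √((0.0395·111.32)² + (0.0680·93.33)²) = √(19.334840 + 40.277301) = 7.7209 km
  M5: √((0.0018·111.32)² + (0.0575·93.33)²) = √(0.040151 + 28.799054) = 5.3702 km
  → nearest: M1 (1.4775 km)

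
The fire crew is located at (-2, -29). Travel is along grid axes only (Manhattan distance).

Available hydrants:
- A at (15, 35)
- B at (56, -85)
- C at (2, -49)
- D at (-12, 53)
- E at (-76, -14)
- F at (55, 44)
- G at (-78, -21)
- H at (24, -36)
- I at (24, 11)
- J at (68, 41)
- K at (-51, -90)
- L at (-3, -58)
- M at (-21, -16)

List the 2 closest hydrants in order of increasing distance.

C, L

Distances from (-2, -29):
A: |17| + |64| = 17 + 64 = 81
B: |58| + |-56| = 58 + 56 = 114
C: |4| + |-20| = 4 + 20 = 24
D: |-10| + |82| = 10 + 82 = 92
E: |-74| + |15| = 74 + 15 = 89
F: |57| + |73| = 57 + 73 = 130
G: |-76| + |8| = 76 + 8 = 84
H: |26| + |-7| = 26 + 7 = 33
I: |26| + |40| = 26 + 40 = 66
J: |70| + |70| = 70 + 70 = 140
K: |-49| + |-61| = 49 + 61 = 110
L: |-1| + |-29| = 1 + 29 = 30
M: |-19| + |13| = 19 + 13 = 32
Sorted: C (24) < L (30) < M (32) < H (33) < …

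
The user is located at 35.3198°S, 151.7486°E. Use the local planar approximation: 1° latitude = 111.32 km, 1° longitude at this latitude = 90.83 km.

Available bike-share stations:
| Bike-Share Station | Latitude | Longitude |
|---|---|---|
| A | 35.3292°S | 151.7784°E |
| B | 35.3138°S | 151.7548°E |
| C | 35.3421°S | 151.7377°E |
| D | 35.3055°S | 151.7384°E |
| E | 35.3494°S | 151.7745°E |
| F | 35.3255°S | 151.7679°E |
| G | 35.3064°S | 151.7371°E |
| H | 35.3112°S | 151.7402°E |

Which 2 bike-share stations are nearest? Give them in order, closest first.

B, H

Distances from 35.3198°S, 151.7486°E:
A: √((-0.0094·111.32)² + (0.0298·90.83)²) = √(1.094970 + 7.326409) = 2.9020 km
B: √((0.0060·111.32)² + (0.0062·90.83)²) = √(0.446117 + 0.317133) = 0.8736 km
C: √((-0.0223·111.32)² + (-0.0109·90.83)²) = √(6.162488 + 0.980193) = 2.6726 km
D: √((0.0143·111.32)² + (-0.0102·90.83)²) = √(2.534069 + 0.858339) = 1.8418 km
E: √((-0.0296·111.32)² + (0.0259·90.83)²) = √(10.857499 + 5.534242) = 4.0487 km
F: √((-0.0057·111.32)² + (0.0193·90.83)²) = √(0.402621 + 3.073076) = 1.8643 km
G: √((0.0134·111.32)² + (-0.0115·90.83)²) = √(2.225133 + 1.091074) = 1.8210 km
H: √((0.0086·111.32)² + (-0.0084·90.83)²) = √(0.916523 + 0.582126) = 1.2242 km
Sorted: B (0.8736 km) < H (1.2242 km) < G (1.8210 km) < D (1.8418 km) < …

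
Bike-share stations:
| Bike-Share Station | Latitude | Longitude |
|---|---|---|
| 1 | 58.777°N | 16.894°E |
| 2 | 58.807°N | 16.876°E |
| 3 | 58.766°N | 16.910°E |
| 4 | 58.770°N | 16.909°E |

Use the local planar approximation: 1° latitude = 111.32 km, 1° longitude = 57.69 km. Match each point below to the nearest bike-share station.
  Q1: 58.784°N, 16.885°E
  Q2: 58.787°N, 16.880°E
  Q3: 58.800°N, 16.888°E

Q1 at 58.784°N, 16.885°E:
  1: 0.936 km
  2: 2.612 km
  3: 2.469 km
  4: 2.085 km
  → nearest: 1 (0.936 km)
Q2 at 58.787°N, 16.880°E:
  1: 1.375 km
  2: 2.238 km
  3: 2.909 km
  4: 2.526 km
  → nearest: 1 (1.375 km)
Q3 at 58.800°N, 16.888°E:
  1: 2.584 km
  2: 1.042 km
  3: 3.992 km
  4: 3.553 km
  → nearest: 2 (1.042 km)

Q1→1; Q2→1; Q3→2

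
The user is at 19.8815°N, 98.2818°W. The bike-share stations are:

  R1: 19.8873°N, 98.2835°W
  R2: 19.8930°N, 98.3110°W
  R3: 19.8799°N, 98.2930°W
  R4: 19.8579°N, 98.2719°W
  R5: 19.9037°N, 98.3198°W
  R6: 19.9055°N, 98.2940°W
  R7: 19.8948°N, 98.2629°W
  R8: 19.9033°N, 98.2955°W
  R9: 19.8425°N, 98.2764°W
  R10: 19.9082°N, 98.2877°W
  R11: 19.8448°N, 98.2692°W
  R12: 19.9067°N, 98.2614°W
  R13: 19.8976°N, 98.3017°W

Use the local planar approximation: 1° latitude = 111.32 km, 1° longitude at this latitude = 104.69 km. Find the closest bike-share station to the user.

Distances from 19.8815°N, 98.2818°W:
R1: √((0.0058·111.32)² + (-0.0017·104.69)²) = √(0.416872 + 0.031674) = 0.6697 km
R2: √((0.0115·111.32)² + (-0.0292·104.69)²) = √(1.638861 + 9.344931) = 3.3142 km
R3: √((-0.0016·111.32)² + (-0.0112·104.69)²) = √(0.031724 + 1.374822) = 1.1860 km
R4: √((-0.0236·111.32)² + (0.0099·104.69)²) = √(6.901928 + 1.074189) = 2.8242 km
R5: √((0.0222·111.32)² + (-0.0380·104.69)²) = √(6.107343 + 15.826234) = 4.6833 km
R6: √((0.0240·111.32)² + (-0.0122·104.69)²) = √(7.137874 + 1.631286) = 2.9613 km
R7: √((0.0133·111.32)² + (0.0189·104.69)²) = √(2.192046 + 3.915020) = 2.4712 km
R8: √((0.0218·111.32)² + (-0.0137·104.69)²) = √(5.889242 + 2.057082) = 2.8189 km
R9: √((-0.0390·111.32)² + (0.0054·104.69)²) = √(18.848449 + 0.319593) = 4.3781 km
R10: √((0.0267·111.32)² + (-0.0059·104.69)²) = √(8.834234 + 0.381517) = 3.0357 km
R11: √((-0.0367·111.32)² + (0.0126·104.69)²) = √(16.690853 + 1.740009) = 4.2931 km
R12: √((0.0252·111.32)² + (0.0204·104.69)²) = √(7.869506 + 4.561112) = 3.5257 km
R13: √((0.0161·111.32)² + (-0.0199·104.69)²) = √(3.212167 + 4.340268) = 2.7482 km
Minimum: R1 at 0.6697 km.

R1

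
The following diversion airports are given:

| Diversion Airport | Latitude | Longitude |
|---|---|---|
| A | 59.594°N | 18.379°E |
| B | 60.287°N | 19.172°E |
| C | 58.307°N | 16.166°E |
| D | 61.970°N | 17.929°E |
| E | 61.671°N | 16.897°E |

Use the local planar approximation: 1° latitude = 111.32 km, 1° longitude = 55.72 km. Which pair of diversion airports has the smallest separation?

D and E

Pairwise distances:
A–B: √((0.693·111.32)² + (0.793·55.72)²) = √(5951.31400 + 1952.39906) = 88.903 km
A–C: √((-1.287·111.32)² + (-2.213·55.72)²) = √(20525.96051 + 15204.95165) = 189.026 km
A–D: √((2.376·111.32)² + (-0.450·55.72)²) = √(69958.30329 + 628.70548) = 265.682 km
A–E: √((2.077·111.32)² + (-1.482·55.72)²) = √(53458.82247 + 6818.96754) = 245.515 km
B–C: √((-1.980·111.32)² + (-3.006·55.72)²) = √(48582.15506 + 28054.34723) = 276.833 km
B–D: √((1.683·111.32)² + (-1.243·55.72)²) = √(35100.60703 + 4796.94206) = 199.744 km
B–E: √((1.384·111.32)² + (-2.275·55.72)²) = √(23736.60351 + 16068.85817) = 199.513 km
C–D: √((3.663·111.32)² + (1.763·55.72)²) = √(166272.42571 + 9649.98948) = 419.431 km
C–E: √((3.364·111.32)² + (0.731·55.72)²) = √(140235.62990 + 1659.04043) = 376.689 km
D–E: √((-0.299·111.32)² + (-1.032·55.72)²) = √(1107.86992 + 3306.59961) = 66.441 km
Closest pair: D–E at 66.441 km.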